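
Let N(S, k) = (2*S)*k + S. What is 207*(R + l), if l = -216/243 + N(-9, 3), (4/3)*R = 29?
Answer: -34891/4 ≈ -8722.8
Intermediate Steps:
R = 87/4 (R = (¾)*29 = 87/4 ≈ 21.750)
N(S, k) = S + 2*S*k (N(S, k) = 2*S*k + S = S + 2*S*k)
l = -575/9 (l = -216/243 - 9*(1 + 2*3) = -216*1/243 - 9*(1 + 6) = -8/9 - 9*7 = -8/9 - 63 = -575/9 ≈ -63.889)
207*(R + l) = 207*(87/4 - 575/9) = 207*(-1517/36) = -34891/4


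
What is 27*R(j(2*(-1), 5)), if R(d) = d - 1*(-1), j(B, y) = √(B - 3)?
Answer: 27 + 27*I*√5 ≈ 27.0 + 60.374*I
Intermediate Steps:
j(B, y) = √(-3 + B)
R(d) = 1 + d (R(d) = d + 1 = 1 + d)
27*R(j(2*(-1), 5)) = 27*(1 + √(-3 + 2*(-1))) = 27*(1 + √(-3 - 2)) = 27*(1 + √(-5)) = 27*(1 + I*√5) = 27 + 27*I*√5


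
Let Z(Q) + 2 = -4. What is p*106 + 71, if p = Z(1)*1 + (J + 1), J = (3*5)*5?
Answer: 7491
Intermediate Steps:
J = 75 (J = 15*5 = 75)
Z(Q) = -6 (Z(Q) = -2 - 4 = -6)
p = 70 (p = -6*1 + (75 + 1) = -6 + 76 = 70)
p*106 + 71 = 70*106 + 71 = 7420 + 71 = 7491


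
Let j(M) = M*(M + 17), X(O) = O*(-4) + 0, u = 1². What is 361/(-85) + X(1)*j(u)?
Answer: -6481/85 ≈ -76.247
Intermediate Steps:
u = 1
X(O) = -4*O (X(O) = -4*O + 0 = -4*O)
j(M) = M*(17 + M)
361/(-85) + X(1)*j(u) = 361/(-85) + (-4*1)*(1*(17 + 1)) = 361*(-1/85) - 4*18 = -361/85 - 4*18 = -361/85 - 72 = -6481/85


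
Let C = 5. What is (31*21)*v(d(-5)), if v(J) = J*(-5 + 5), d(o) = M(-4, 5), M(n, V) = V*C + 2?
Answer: 0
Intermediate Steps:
M(n, V) = 2 + 5*V (M(n, V) = V*5 + 2 = 5*V + 2 = 2 + 5*V)
d(o) = 27 (d(o) = 2 + 5*5 = 2 + 25 = 27)
v(J) = 0 (v(J) = J*0 = 0)
(31*21)*v(d(-5)) = (31*21)*0 = 651*0 = 0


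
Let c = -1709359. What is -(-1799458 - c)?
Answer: 90099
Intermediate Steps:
-(-1799458 - c) = -(-1799458 - 1*(-1709359)) = -(-1799458 + 1709359) = -1*(-90099) = 90099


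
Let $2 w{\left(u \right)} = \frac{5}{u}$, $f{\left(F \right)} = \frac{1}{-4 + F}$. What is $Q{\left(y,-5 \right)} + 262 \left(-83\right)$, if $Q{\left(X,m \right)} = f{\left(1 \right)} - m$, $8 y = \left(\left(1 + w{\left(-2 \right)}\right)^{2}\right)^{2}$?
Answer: $- \frac{65224}{3} \approx -21741.0$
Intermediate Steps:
$w{\left(u \right)} = \frac{5}{2 u}$ ($w{\left(u \right)} = \frac{5 \frac{1}{u}}{2} = \frac{5}{2 u}$)
$y = \frac{1}{2048}$ ($y = \frac{\left(\left(1 + \frac{5}{2 \left(-2\right)}\right)^{2}\right)^{2}}{8} = \frac{\left(\left(1 + \frac{5}{2} \left(- \frac{1}{2}\right)\right)^{2}\right)^{2}}{8} = \frac{\left(\left(1 - \frac{5}{4}\right)^{2}\right)^{2}}{8} = \frac{\left(\left(- \frac{1}{4}\right)^{2}\right)^{2}}{8} = \frac{1}{8 \cdot 256} = \frac{1}{8} \cdot \frac{1}{256} = \frac{1}{2048} \approx 0.00048828$)
$Q{\left(X,m \right)} = - \frac{1}{3} - m$ ($Q{\left(X,m \right)} = \frac{1}{-4 + 1} - m = \frac{1}{-3} - m = - \frac{1}{3} - m$)
$Q{\left(y,-5 \right)} + 262 \left(-83\right) = \left(- \frac{1}{3} - -5\right) + 262 \left(-83\right) = \left(- \frac{1}{3} + 5\right) - 21746 = \frac{14}{3} - 21746 = - \frac{65224}{3}$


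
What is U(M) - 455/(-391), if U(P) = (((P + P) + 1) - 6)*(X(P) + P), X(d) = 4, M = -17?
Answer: 198692/391 ≈ 508.16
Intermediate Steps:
U(P) = (-5 + 2*P)*(4 + P) (U(P) = (((P + P) + 1) - 6)*(4 + P) = ((2*P + 1) - 6)*(4 + P) = ((1 + 2*P) - 6)*(4 + P) = (-5 + 2*P)*(4 + P))
U(M) - 455/(-391) = (-20 + 2*(-17)² + 3*(-17)) - 455/(-391) = (-20 + 2*289 - 51) - 455*(-1/391) = (-20 + 578 - 51) + 455/391 = 507 + 455/391 = 198692/391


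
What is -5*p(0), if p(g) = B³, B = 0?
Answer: 0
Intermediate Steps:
p(g) = 0 (p(g) = 0³ = 0)
-5*p(0) = -5*0 = 0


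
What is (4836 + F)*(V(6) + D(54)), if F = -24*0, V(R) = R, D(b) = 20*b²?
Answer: 282064536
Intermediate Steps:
F = 0
(4836 + F)*(V(6) + D(54)) = (4836 + 0)*(6 + 20*54²) = 4836*(6 + 20*2916) = 4836*(6 + 58320) = 4836*58326 = 282064536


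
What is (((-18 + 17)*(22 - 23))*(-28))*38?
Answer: -1064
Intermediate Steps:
(((-18 + 17)*(22 - 23))*(-28))*38 = (-1*(-1)*(-28))*38 = (1*(-28))*38 = -28*38 = -1064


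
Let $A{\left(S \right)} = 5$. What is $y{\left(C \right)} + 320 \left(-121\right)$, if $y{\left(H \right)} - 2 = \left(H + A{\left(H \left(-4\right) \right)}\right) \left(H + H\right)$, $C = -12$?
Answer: $-38550$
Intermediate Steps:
$y{\left(H \right)} = 2 + 2 H \left(5 + H\right)$ ($y{\left(H \right)} = 2 + \left(H + 5\right) \left(H + H\right) = 2 + \left(5 + H\right) 2 H = 2 + 2 H \left(5 + H\right)$)
$y{\left(C \right)} + 320 \left(-121\right) = \left(2 + 2 \left(-12\right)^{2} + 10 \left(-12\right)\right) + 320 \left(-121\right) = \left(2 + 2 \cdot 144 - 120\right) - 38720 = \left(2 + 288 - 120\right) - 38720 = 170 - 38720 = -38550$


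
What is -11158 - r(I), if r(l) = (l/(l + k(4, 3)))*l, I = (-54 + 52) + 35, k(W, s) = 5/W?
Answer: -1533002/137 ≈ -11190.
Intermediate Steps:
I = 33 (I = -2 + 35 = 33)
r(l) = l²/(5/4 + l) (r(l) = (l/(l + 5/4))*l = (l/(5/4 + l))*l = l²/(5/4 + l))
-11158 - r(I) = -11158 - 4*33²/(5 + 4*33) = -11158 - 4*1089/(5 + 132) = -11158 - 4*1089/137 = -11158 - 1*4356/137 = -11158 - 4356/137 = -1533002/137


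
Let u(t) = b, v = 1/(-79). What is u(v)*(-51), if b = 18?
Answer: -918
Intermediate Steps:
v = -1/79 ≈ -0.012658
u(t) = 18
u(v)*(-51) = 18*(-51) = -918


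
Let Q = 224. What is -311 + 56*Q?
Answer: 12233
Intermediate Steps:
-311 + 56*Q = -311 + 56*224 = -311 + 12544 = 12233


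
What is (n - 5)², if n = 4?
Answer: 1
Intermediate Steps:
(n - 5)² = (4 - 5)² = (-1)² = 1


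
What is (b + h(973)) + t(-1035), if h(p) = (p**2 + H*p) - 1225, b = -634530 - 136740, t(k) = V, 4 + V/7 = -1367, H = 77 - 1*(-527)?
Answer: 752329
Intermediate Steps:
H = 604 (H = 77 + 527 = 604)
V = -9597 (V = -28 + 7*(-1367) = -28 - 9569 = -9597)
t(k) = -9597
b = -771270
h(p) = -1225 + p**2 + 604*p (h(p) = (p**2 + 604*p) - 1225 = -1225 + p**2 + 604*p)
(b + h(973)) + t(-1035) = (-771270 + (-1225 + 973**2 + 604*973)) - 9597 = (-771270 + (-1225 + 946729 + 587692)) - 9597 = (-771270 + 1533196) - 9597 = 761926 - 9597 = 752329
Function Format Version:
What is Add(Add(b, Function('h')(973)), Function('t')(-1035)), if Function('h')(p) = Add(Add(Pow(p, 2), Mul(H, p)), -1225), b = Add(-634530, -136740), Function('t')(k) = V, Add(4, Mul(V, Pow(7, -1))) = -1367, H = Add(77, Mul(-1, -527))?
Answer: 752329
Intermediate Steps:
H = 604 (H = Add(77, 527) = 604)
V = -9597 (V = Add(-28, Mul(7, -1367)) = Add(-28, -9569) = -9597)
Function('t')(k) = -9597
b = -771270
Function('h')(p) = Add(-1225, Pow(p, 2), Mul(604, p)) (Function('h')(p) = Add(Add(Pow(p, 2), Mul(604, p)), -1225) = Add(-1225, Pow(p, 2), Mul(604, p)))
Add(Add(b, Function('h')(973)), Function('t')(-1035)) = Add(Add(-771270, Add(-1225, Pow(973, 2), Mul(604, 973))), -9597) = Add(Add(-771270, Add(-1225, 946729, 587692)), -9597) = Add(Add(-771270, 1533196), -9597) = Add(761926, -9597) = 752329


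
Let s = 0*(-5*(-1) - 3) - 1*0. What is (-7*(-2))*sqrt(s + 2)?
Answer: 14*sqrt(2) ≈ 19.799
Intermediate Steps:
s = 0 (s = 0*(5 - 3) + 0 = 0*2 + 0 = 0 + 0 = 0)
(-7*(-2))*sqrt(s + 2) = (-7*(-2))*sqrt(0 + 2) = 14*sqrt(2)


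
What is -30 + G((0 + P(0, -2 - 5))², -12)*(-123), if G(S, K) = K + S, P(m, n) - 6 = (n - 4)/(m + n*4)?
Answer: -2807379/784 ≈ -3580.8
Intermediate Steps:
P(m, n) = 6 + (-4 + n)/(m + 4*n) (P(m, n) = 6 + (n - 4)/(m + n*4) = 6 + (-4 + n)/(m + 4*n))
-30 + G((0 + P(0, -2 - 5))², -12)*(-123) = -30 + (-12 + (0 + (-4 + 6*0 + 25*(-2 - 5))/(0 + 4*(-2 - 5)))²)*(-123) = -30 + (-12 + (0 + (-4 + 0 + 25*(-7))/(0 + 4*(-7)))²)*(-123) = -30 + (-12 + (0 + (-4 + 0 - 175)/(0 - 28))²)*(-123) = -30 + (-12 + (0 - 179/(-28))²)*(-123) = -30 + (-12 + (0 - 1/28*(-179))²)*(-123) = -30 + (-12 + (0 + 179/28)²)*(-123) = -30 + (-12 + (179/28)²)*(-123) = -30 + (-12 + 32041/784)*(-123) = -30 + (22633/784)*(-123) = -30 - 2783859/784 = -2807379/784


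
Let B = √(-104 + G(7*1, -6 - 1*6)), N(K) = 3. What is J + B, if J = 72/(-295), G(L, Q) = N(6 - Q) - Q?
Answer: -72/295 + I*√89 ≈ -0.24407 + 9.434*I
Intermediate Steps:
G(L, Q) = 3 - Q
J = -72/295 (J = 72*(-1/295) = -72/295 ≈ -0.24407)
B = I*√89 (B = √(-104 + (3 - (-6 - 1*6))) = √(-104 + (3 - (-6 - 6))) = √(-104 + (3 - 1*(-12))) = √(-104 + (3 + 12)) = √(-104 + 15) = √(-89) = I*√89 ≈ 9.434*I)
J + B = -72/295 + I*√89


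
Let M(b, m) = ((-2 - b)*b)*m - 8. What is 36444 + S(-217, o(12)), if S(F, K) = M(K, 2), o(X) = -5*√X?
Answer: 35836 + 40*√3 ≈ 35905.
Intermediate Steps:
M(b, m) = -8 + b*m*(-2 - b) (M(b, m) = (b*(-2 - b))*m - 8 = b*m*(-2 - b) - 8 = -8 + b*m*(-2 - b))
S(F, K) = -8 - 4*K - 2*K² (S(F, K) = -8 - 1*2*K² - 2*K*2 = -8 - 2*K² - 4*K = -8 - 4*K - 2*K²)
36444 + S(-217, o(12)) = 36444 + (-8 - (-20)*√12 - 2*(-10*√3)²) = 36444 + (-8 - (-20)*2*√3 - 2*(-10*√3)²) = 36444 + (-8 - (-40)*√3 - 2*(-10*√3)²) = 36444 + (-8 + 40*√3 - 2*300) = 36444 + (-8 + 40*√3 - 600) = 36444 + (-608 + 40*√3) = 35836 + 40*√3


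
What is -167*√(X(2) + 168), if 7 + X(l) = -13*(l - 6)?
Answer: -167*√213 ≈ -2437.3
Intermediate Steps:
X(l) = 71 - 13*l (X(l) = -7 - 13*(l - 6) = -7 - 13*(-6 + l) = -7 + (78 - 13*l) = 71 - 13*l)
-167*√(X(2) + 168) = -167*√((71 - 13*2) + 168) = -167*√((71 - 26) + 168) = -167*√(45 + 168) = -167*√213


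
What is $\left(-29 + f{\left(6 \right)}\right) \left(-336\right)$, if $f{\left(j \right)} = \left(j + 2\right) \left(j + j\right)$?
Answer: $-22512$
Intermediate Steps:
$f{\left(j \right)} = 2 j \left(2 + j\right)$ ($f{\left(j \right)} = \left(2 + j\right) 2 j = 2 j \left(2 + j\right)$)
$\left(-29 + f{\left(6 \right)}\right) \left(-336\right) = \left(-29 + 2 \cdot 6 \left(2 + 6\right)\right) \left(-336\right) = \left(-29 + 2 \cdot 6 \cdot 8\right) \left(-336\right) = \left(-29 + 96\right) \left(-336\right) = 67 \left(-336\right) = -22512$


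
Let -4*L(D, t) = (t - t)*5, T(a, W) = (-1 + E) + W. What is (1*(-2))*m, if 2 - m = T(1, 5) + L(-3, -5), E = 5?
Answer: 14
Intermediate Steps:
T(a, W) = 4 + W (T(a, W) = (-1 + 5) + W = 4 + W)
L(D, t) = 0 (L(D, t) = -(t - t)*5/4 = -0*5 = -¼*0 = 0)
m = -7 (m = 2 - ((4 + 5) + 0) = 2 - (9 + 0) = 2 - 1*9 = 2 - 9 = -7)
(1*(-2))*m = (1*(-2))*(-7) = -2*(-7) = 14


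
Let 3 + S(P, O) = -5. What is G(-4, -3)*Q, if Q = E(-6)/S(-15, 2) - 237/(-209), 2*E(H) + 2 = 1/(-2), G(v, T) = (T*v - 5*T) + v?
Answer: 198467/6688 ≈ 29.675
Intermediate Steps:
S(P, O) = -8 (S(P, O) = -3 - 5 = -8)
G(v, T) = v - 5*T + T*v (G(v, T) = (-5*T + T*v) + v = v - 5*T + T*v)
E(H) = -5/4 (E(H) = -1 + (½)/(-2) = -1 + (½)*(-½) = -1 - ¼ = -5/4)
Q = 8629/6688 (Q = -5/4/(-8) - 237/(-209) = -5/4*(-⅛) - 237*(-1/209) = 5/32 + 237/209 = 8629/6688 ≈ 1.2902)
G(-4, -3)*Q = (-4 - 5*(-3) - 3*(-4))*(8629/6688) = (-4 + 15 + 12)*(8629/6688) = 23*(8629/6688) = 198467/6688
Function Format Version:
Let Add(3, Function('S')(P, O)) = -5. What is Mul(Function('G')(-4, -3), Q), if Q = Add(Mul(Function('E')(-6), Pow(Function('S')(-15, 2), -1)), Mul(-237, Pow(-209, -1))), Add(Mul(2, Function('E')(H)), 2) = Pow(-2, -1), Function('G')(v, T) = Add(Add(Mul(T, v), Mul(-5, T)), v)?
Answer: Rational(198467, 6688) ≈ 29.675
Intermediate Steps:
Function('S')(P, O) = -8 (Function('S')(P, O) = Add(-3, -5) = -8)
Function('G')(v, T) = Add(v, Mul(-5, T), Mul(T, v)) (Function('G')(v, T) = Add(Add(Mul(-5, T), Mul(T, v)), v) = Add(v, Mul(-5, T), Mul(T, v)))
Function('E')(H) = Rational(-5, 4) (Function('E')(H) = Add(-1, Mul(Rational(1, 2), Pow(-2, -1))) = Add(-1, Mul(Rational(1, 2), Rational(-1, 2))) = Add(-1, Rational(-1, 4)) = Rational(-5, 4))
Q = Rational(8629, 6688) (Q = Add(Mul(Rational(-5, 4), Pow(-8, -1)), Mul(-237, Pow(-209, -1))) = Add(Mul(Rational(-5, 4), Rational(-1, 8)), Mul(-237, Rational(-1, 209))) = Add(Rational(5, 32), Rational(237, 209)) = Rational(8629, 6688) ≈ 1.2902)
Mul(Function('G')(-4, -3), Q) = Mul(Add(-4, Mul(-5, -3), Mul(-3, -4)), Rational(8629, 6688)) = Mul(Add(-4, 15, 12), Rational(8629, 6688)) = Mul(23, Rational(8629, 6688)) = Rational(198467, 6688)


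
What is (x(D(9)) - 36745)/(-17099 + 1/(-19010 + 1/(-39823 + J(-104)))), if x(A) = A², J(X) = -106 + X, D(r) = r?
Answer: 13951153031892/6506403186401 ≈ 2.1442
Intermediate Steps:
(x(D(9)) - 36745)/(-17099 + 1/(-19010 + 1/(-39823 + J(-104)))) = (9² - 36745)/(-17099 + 1/(-19010 + 1/(-39823 + (-106 - 104)))) = (81 - 36745)/(-17099 + 1/(-19010 + 1/(-39823 - 210))) = -36664/(-17099 + 1/(-19010 + 1/(-40033))) = -36664/(-17099 + 1/(-19010 - 1/40033)) = -36664/(-17099 + 1/(-761027331/40033)) = -36664/(-17099 - 40033/761027331) = -36664/(-13012806372802/761027331) = -36664*(-761027331/13012806372802) = 13951153031892/6506403186401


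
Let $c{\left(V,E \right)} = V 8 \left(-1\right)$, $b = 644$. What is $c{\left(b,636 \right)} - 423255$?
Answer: $-428407$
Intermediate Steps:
$c{\left(V,E \right)} = - 8 V$ ($c{\left(V,E \right)} = 8 V \left(-1\right) = - 8 V$)
$c{\left(b,636 \right)} - 423255 = \left(-8\right) 644 - 423255 = -5152 - 423255 = -428407$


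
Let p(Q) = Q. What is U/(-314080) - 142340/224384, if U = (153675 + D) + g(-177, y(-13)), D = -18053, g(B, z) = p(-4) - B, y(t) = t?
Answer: -58731541/55058224 ≈ -1.0667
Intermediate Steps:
g(B, z) = -4 - B
U = 135795 (U = (153675 - 18053) + (-4 - 1*(-177)) = 135622 + (-4 + 177) = 135622 + 173 = 135795)
U/(-314080) - 142340/224384 = 135795/(-314080) - 142340/224384 = 135795*(-1/314080) - 142340*1/224384 = -27159/62816 - 35585/56096 = -58731541/55058224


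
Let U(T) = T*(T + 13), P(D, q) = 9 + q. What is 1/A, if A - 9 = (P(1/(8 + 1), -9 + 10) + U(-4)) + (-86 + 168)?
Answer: 1/65 ≈ 0.015385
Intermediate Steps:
U(T) = T*(13 + T)
A = 65 (A = 9 + (((9 + (-9 + 10)) - 4*(13 - 4)) + (-86 + 168)) = 9 + (((9 + 1) - 4*9) + 82) = 9 + ((10 - 36) + 82) = 9 + (-26 + 82) = 9 + 56 = 65)
1/A = 1/65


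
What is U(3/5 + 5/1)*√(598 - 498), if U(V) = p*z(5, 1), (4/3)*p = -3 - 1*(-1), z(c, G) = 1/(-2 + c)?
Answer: -5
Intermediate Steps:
p = -3/2 (p = 3*(-3 - 1*(-1))/4 = 3*(-3 + 1)/4 = (¾)*(-2) = -3/2 ≈ -1.5000)
U(V) = -½ (U(V) = -3/(2*(-2 + 5)) = -3/2/3 = -3/2*⅓ = -½)
U(3/5 + 5/1)*√(598 - 498) = -√(598 - 498)/2 = -√100/2 = -½*10 = -5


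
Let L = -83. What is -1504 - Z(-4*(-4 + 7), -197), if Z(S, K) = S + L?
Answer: -1409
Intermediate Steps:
Z(S, K) = -83 + S (Z(S, K) = S - 83 = -83 + S)
-1504 - Z(-4*(-4 + 7), -197) = -1504 - (-83 - 4*(-4 + 7)) = -1504 - (-83 - 4*3) = -1504 - (-83 - 12) = -1504 - 1*(-95) = -1504 + 95 = -1409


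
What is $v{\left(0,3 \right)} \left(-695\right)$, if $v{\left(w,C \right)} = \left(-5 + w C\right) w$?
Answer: $0$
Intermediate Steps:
$v{\left(w,C \right)} = w \left(-5 + C w\right)$ ($v{\left(w,C \right)} = \left(-5 + C w\right) w = w \left(-5 + C w\right)$)
$v{\left(0,3 \right)} \left(-695\right) = 0 \left(-5 + 3 \cdot 0\right) \left(-695\right) = 0 \left(-5 + 0\right) \left(-695\right) = 0 \left(-5\right) \left(-695\right) = 0 \left(-695\right) = 0$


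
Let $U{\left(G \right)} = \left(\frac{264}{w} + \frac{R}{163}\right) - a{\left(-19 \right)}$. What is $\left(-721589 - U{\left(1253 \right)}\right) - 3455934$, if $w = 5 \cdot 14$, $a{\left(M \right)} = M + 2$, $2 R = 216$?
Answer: $- \frac{23832890996}{5705} \approx -4.1775 \cdot 10^{6}$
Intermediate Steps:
$R = 108$ ($R = \frac{1}{2} \cdot 216 = 108$)
$a{\left(M \right)} = 2 + M$
$w = 70$
$U{\left(G \right)} = \frac{122281}{5705}$ ($U{\left(G \right)} = \left(\frac{264}{70} + \frac{108}{163}\right) - \left(2 - 19\right) = \left(264 \cdot \frac{1}{70} + 108 \cdot \frac{1}{163}\right) - -17 = \left(\frac{132}{35} + \frac{108}{163}\right) + 17 = \frac{25296}{5705} + 17 = \frac{122281}{5705}$)
$\left(-721589 - U{\left(1253 \right)}\right) - 3455934 = \left(-721589 - \frac{122281}{5705}\right) - 3455934 = - \frac{4116787526}{5705} - 3455934 = - \frac{23832890996}{5705}$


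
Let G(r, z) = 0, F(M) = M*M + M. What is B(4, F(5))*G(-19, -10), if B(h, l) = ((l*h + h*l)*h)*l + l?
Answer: 0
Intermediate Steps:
F(M) = M + M² (F(M) = M² + M = M + M²)
B(h, l) = l + 2*h²*l² (B(h, l) = ((h*l + h*l)*h)*l + l = ((2*h*l)*h)*l + l = (2*l*h²)*l + l = 2*h²*l² + l = l + 2*h²*l²)
B(4, F(5))*G(-19, -10) = ((5*(1 + 5))*(1 + 2*(5*(1 + 5))*4²))*0 = ((5*6)*(1 + 2*(5*6)*16))*0 = (30*(1 + 2*30*16))*0 = (30*(1 + 960))*0 = (30*961)*0 = 28830*0 = 0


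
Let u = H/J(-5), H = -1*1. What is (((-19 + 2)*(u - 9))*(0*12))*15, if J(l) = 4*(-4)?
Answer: 0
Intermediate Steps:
J(l) = -16
H = -1
u = 1/16 (u = -1/(-16) = -1*(-1/16) = 1/16 ≈ 0.062500)
(((-19 + 2)*(u - 9))*(0*12))*15 = (((-19 + 2)*(1/16 - 9))*(0*12))*15 = (-17*(-143/16)*0)*15 = ((2431/16)*0)*15 = 0*15 = 0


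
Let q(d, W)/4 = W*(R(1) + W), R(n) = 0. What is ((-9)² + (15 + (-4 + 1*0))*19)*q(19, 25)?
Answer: 725000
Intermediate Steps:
q(d, W) = 4*W² (q(d, W) = 4*(W*(0 + W)) = 4*(W*W) = 4*W²)
((-9)² + (15 + (-4 + 1*0))*19)*q(19, 25) = ((-9)² + (15 + (-4 + 1*0))*19)*(4*25²) = (81 + (15 + (-4 + 0))*19)*(4*625) = (81 + (15 - 4)*19)*2500 = (81 + 11*19)*2500 = (81 + 209)*2500 = 290*2500 = 725000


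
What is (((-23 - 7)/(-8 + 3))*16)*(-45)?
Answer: -4320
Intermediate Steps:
(((-23 - 7)/(-8 + 3))*16)*(-45) = (-30/(-5)*16)*(-45) = (-30*(-⅕)*16)*(-45) = (6*16)*(-45) = 96*(-45) = -4320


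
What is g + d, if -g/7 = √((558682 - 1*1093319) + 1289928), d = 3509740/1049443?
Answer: 3509740/1049443 - 7*√755291 ≈ -6080.2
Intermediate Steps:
d = 3509740/1049443 (d = 3509740*(1/1049443) = 3509740/1049443 ≈ 3.3444)
g = -7*√755291 (g = -7*√((558682 - 1*1093319) + 1289928) = -7*√((558682 - 1093319) + 1289928) = -7*√(-534637 + 1289928) = -7*√755291 ≈ -6083.5)
g + d = -7*√755291 + 3509740/1049443 = 3509740/1049443 - 7*√755291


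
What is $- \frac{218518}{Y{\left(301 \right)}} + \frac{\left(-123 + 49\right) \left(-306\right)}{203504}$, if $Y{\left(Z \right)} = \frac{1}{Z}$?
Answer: $- \frac{3346313846507}{50876} \approx -6.5774 \cdot 10^{7}$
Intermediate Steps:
$- \frac{218518}{Y{\left(301 \right)}} + \frac{\left(-123 + 49\right) \left(-306\right)}{203504} = - \frac{218518}{\frac{1}{301}} + \frac{\left(-123 + 49\right) \left(-306\right)}{203504} = - 218518 \frac{1}{\frac{1}{301}} + \left(-74\right) \left(-306\right) \frac{1}{203504} = \left(-218518\right) 301 + 22644 \cdot \frac{1}{203504} = -65773918 + \frac{5661}{50876} = - \frac{3346313846507}{50876}$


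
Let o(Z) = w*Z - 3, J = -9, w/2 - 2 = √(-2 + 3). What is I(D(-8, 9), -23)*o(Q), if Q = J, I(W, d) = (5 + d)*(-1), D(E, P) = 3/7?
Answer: -1026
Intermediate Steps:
D(E, P) = 3/7 (D(E, P) = 3*(⅐) = 3/7)
I(W, d) = -5 - d
w = 6 (w = 4 + 2*√(-2 + 3) = 4 + 2*√1 = 4 + 2*1 = 4 + 2 = 6)
Q = -9
o(Z) = -3 + 6*Z (o(Z) = 6*Z - 3 = -3 + 6*Z)
I(D(-8, 9), -23)*o(Q) = (-5 - 1*(-23))*(-3 + 6*(-9)) = (-5 + 23)*(-3 - 54) = 18*(-57) = -1026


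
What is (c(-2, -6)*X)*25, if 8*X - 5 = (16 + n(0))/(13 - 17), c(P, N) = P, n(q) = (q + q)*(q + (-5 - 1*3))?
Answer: -25/4 ≈ -6.2500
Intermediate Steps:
n(q) = 2*q*(-8 + q) (n(q) = (2*q)*(q + (-5 - 3)) = (2*q)*(q - 8) = (2*q)*(-8 + q) = 2*q*(-8 + q))
X = 1/8 (X = 5/8 + ((16 + 2*0*(-8 + 0))/(13 - 17))/8 = 5/8 + ((16 + 2*0*(-8))/(-4))/8 = 5/8 + ((16 + 0)*(-1/4))/8 = 5/8 + (16*(-1/4))/8 = 5/8 + (1/8)*(-4) = 5/8 - 1/2 = 1/8 ≈ 0.12500)
(c(-2, -6)*X)*25 = -2*1/8*25 = -1/4*25 = -25/4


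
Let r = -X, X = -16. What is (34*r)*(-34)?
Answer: -18496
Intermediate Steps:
r = 16 (r = -1*(-16) = 16)
(34*r)*(-34) = (34*16)*(-34) = 544*(-34) = -18496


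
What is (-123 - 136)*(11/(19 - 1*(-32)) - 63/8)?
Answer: 809375/408 ≈ 1983.8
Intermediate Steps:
(-123 - 136)*(11/(19 - 1*(-32)) - 63/8) = -259*(11/(19 + 32) - 63*⅛) = -259*(11/51 - 63/8) = -259*(-3125/408) = 809375/408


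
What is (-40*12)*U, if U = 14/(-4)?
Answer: 1680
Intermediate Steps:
U = -7/2 (U = 14*(-1/4) = -7/2 ≈ -3.5000)
(-40*12)*U = -40*12*(-7/2) = -480*(-7/2) = 1680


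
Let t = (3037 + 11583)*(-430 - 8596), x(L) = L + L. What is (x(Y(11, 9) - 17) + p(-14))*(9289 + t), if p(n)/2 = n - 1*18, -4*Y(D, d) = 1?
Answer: 25994313707/2 ≈ 1.2997e+10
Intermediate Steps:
Y(D, d) = -¼ (Y(D, d) = -¼*1 = -¼)
x(L) = 2*L
t = -131960120 (t = 14620*(-9026) = -131960120)
p(n) = -36 + 2*n (p(n) = 2*(n - 1*18) = 2*(n - 18) = 2*(-18 + n) = -36 + 2*n)
(x(Y(11, 9) - 17) + p(-14))*(9289 + t) = (2*(-¼ - 17) + (-36 + 2*(-14)))*(9289 - 131960120) = (2*(-69/4) + (-36 - 28))*(-131950831) = (-69/2 - 64)*(-131950831) = -197/2*(-131950831) = 25994313707/2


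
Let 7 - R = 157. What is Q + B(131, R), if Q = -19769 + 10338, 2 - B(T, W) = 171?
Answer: -9600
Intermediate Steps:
R = -150 (R = 7 - 1*157 = 7 - 157 = -150)
B(T, W) = -169 (B(T, W) = 2 - 1*171 = 2 - 171 = -169)
Q = -9431
Q + B(131, R) = -9431 - 169 = -9600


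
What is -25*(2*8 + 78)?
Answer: -2350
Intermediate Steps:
-25*(2*8 + 78) = -25*(16 + 78) = -25*94 = -2350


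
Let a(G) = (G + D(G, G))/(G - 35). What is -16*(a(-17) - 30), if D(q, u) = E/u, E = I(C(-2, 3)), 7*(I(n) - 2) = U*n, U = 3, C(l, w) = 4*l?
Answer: 734508/1547 ≈ 474.79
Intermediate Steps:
I(n) = 2 + 3*n/7 (I(n) = 2 + (3*n)/7 = 2 + 3*n/7)
E = -10/7 (E = 2 + 3*(4*(-2))/7 = 2 + (3/7)*(-8) = 2 - 24/7 = -10/7 ≈ -1.4286)
D(q, u) = -10/(7*u)
a(G) = (G - 10/(7*G))/(-35 + G) (a(G) = (G - 10/(7*G))/(G - 35) = (G - 10/(7*G))/(-35 + G))
-16*(a(-17) - 30) = -16*((-10/7 + (-17)**2)/((-17)*(-35 - 17)) - 30) = -16*(-1/17*(-10/7 + 289)/(-52) - 30) = -16*(-1/17*(-1/52)*2013/7 - 30) = -16*(2013/6188 - 30) = -16*(-183627/6188) = 734508/1547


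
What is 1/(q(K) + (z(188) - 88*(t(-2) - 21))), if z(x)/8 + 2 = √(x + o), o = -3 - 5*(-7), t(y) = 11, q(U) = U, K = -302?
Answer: 281/150882 - 4*√55/75441 ≈ 0.0014692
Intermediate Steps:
o = 32 (o = -3 + 35 = 32)
z(x) = -16 + 8*√(32 + x) (z(x) = -16 + 8*√(x + 32) = -16 + 8*√(32 + x))
1/(q(K) + (z(188) - 88*(t(-2) - 21))) = 1/(-302 + ((-16 + 8*√(32 + 188)) - 88*(11 - 21))) = 1/(-302 + ((-16 + 8*√220) - 88*(-10))) = 1/(-302 + ((-16 + 8*(2*√55)) - 1*(-880))) = 1/(-302 + ((-16 + 16*√55) + 880)) = 1/(-302 + (864 + 16*√55)) = 1/(562 + 16*√55)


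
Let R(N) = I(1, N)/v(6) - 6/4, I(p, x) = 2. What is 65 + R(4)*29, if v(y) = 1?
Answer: 159/2 ≈ 79.500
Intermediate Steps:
R(N) = ½ (R(N) = 2/1 - 6/4 = 2*1 - 6*¼ = 2 - 3/2 = ½)
65 + R(4)*29 = 65 + (½)*29 = 65 + 29/2 = 159/2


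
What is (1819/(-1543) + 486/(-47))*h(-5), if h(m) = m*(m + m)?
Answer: -41769550/72521 ≈ -575.96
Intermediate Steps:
h(m) = 2*m² (h(m) = m*(2*m) = 2*m²)
(1819/(-1543) + 486/(-47))*h(-5) = (1819/(-1543) + 486/(-47))*(2*(-5)²) = (1819*(-1/1543) + 486*(-1/47))*(2*25) = (-1819/1543 - 486/47)*50 = -835391/72521*50 = -41769550/72521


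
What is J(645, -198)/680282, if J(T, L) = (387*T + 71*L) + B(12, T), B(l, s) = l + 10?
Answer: 6367/18386 ≈ 0.34630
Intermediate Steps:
B(l, s) = 10 + l
J(T, L) = 22 + 71*L + 387*T (J(T, L) = (387*T + 71*L) + (10 + 12) = (71*L + 387*T) + 22 = 22 + 71*L + 387*T)
J(645, -198)/680282 = (22 + 71*(-198) + 387*645)/680282 = (22 - 14058 + 249615)*(1/680282) = 235579*(1/680282) = 6367/18386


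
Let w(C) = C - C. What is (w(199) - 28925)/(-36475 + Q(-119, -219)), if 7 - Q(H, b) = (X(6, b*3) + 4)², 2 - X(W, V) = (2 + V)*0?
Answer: 2225/2808 ≈ 0.79238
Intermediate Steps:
X(W, V) = 2 (X(W, V) = 2 - (2 + V)*0 = 2 - 1*0 = 2 + 0 = 2)
Q(H, b) = -29 (Q(H, b) = 7 - (2 + 4)² = 7 - 1*6² = 7 - 1*36 = 7 - 36 = -29)
w(C) = 0
(w(199) - 28925)/(-36475 + Q(-119, -219)) = (0 - 28925)/(-36475 - 29) = -28925/(-36504) = -28925*(-1/36504) = 2225/2808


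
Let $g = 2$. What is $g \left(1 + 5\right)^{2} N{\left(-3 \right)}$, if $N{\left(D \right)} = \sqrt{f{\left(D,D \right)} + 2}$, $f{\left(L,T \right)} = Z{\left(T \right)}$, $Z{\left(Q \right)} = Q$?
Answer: $72 i \approx 72.0 i$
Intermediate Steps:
$f{\left(L,T \right)} = T$
$N{\left(D \right)} = \sqrt{2 + D}$ ($N{\left(D \right)} = \sqrt{D + 2} = \sqrt{2 + D}$)
$g \left(1 + 5\right)^{2} N{\left(-3 \right)} = 2 \left(1 + 5\right)^{2} \sqrt{2 - 3} = 2 \cdot 6^{2} \sqrt{-1} = 2 \cdot 36 i = 72 i$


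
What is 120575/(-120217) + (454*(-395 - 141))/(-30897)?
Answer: 25528679873/3714344649 ≈ 6.8730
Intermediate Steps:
120575/(-120217) + (454*(-395 - 141))/(-30897) = 120575*(-1/120217) + (454*(-536))*(-1/30897) = -120575/120217 - 243344*(-1/30897) = -120575/120217 + 243344/30897 = 25528679873/3714344649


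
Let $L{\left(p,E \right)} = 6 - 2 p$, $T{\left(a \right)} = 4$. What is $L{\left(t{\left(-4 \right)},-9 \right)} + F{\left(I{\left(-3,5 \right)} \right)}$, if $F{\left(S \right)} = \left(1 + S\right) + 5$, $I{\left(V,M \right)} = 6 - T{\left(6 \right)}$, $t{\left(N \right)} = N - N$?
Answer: $14$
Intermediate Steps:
$t{\left(N \right)} = 0$
$I{\left(V,M \right)} = 2$ ($I{\left(V,M \right)} = 6 - 4 = 2$)
$F{\left(S \right)} = 6 + S$
$L{\left(t{\left(-4 \right)},-9 \right)} + F{\left(I{\left(-3,5 \right)} \right)} = \left(6 - 0\right) + \left(6 + 2\right) = \left(6 + 0\right) + 8 = 6 + 8 = 14$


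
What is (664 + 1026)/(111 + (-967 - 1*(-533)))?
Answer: -1690/323 ≈ -5.2322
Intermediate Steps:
(664 + 1026)/(111 + (-967 - 1*(-533))) = 1690/(111 + (-967 + 533)) = 1690/(111 - 434) = 1690/(-323) = 1690*(-1/323) = -1690/323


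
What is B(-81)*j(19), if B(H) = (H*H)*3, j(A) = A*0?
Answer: 0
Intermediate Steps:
j(A) = 0
B(H) = 3*H**2 (B(H) = H**2*3 = 3*H**2)
B(-81)*j(19) = (3*(-81)**2)*0 = (3*6561)*0 = 19683*0 = 0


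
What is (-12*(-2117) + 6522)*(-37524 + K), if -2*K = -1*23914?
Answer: -816252042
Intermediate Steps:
K = 11957 (K = -(-1)*23914/2 = -½*(-23914) = 11957)
(-12*(-2117) + 6522)*(-37524 + K) = (-12*(-2117) + 6522)*(-37524 + 11957) = (25404 + 6522)*(-25567) = 31926*(-25567) = -816252042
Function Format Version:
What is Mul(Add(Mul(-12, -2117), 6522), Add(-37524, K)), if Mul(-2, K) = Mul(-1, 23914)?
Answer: -816252042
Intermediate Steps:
K = 11957 (K = Mul(Rational(-1, 2), Mul(-1, 23914)) = Mul(Rational(-1, 2), -23914) = 11957)
Mul(Add(Mul(-12, -2117), 6522), Add(-37524, K)) = Mul(Add(Mul(-12, -2117), 6522), Add(-37524, 11957)) = Mul(Add(25404, 6522), -25567) = Mul(31926, -25567) = -816252042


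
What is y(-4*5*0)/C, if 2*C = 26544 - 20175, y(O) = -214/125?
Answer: -428/796125 ≈ -0.00053760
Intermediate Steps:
y(O) = -214/125 (y(O) = -214*1/125 = -214/125)
C = 6369/2 (C = (26544 - 20175)/2 = (½)*6369 = 6369/2 ≈ 3184.5)
y(-4*5*0)/C = -214/(125*6369/2) = -214/125*2/6369 = -428/796125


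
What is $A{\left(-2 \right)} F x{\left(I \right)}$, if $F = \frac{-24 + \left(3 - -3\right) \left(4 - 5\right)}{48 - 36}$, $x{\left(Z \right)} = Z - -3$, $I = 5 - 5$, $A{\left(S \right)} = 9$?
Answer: $- \frac{135}{2} \approx -67.5$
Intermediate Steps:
$I = 0$
$x{\left(Z \right)} = 3 + Z$ ($x{\left(Z \right)} = Z + 3 = 3 + Z$)
$F = - \frac{5}{2}$ ($F = \frac{-24 + \left(3 + 3\right) \left(-1\right)}{12} = \left(-24 + 6 \left(-1\right)\right) \frac{1}{12} = \left(-24 - 6\right) \frac{1}{12} = \left(-30\right) \frac{1}{12} = - \frac{5}{2} \approx -2.5$)
$A{\left(-2 \right)} F x{\left(I \right)} = 9 \left(- \frac{5}{2}\right) \left(3 + 0\right) = \left(- \frac{45}{2}\right) 3 = - \frac{135}{2}$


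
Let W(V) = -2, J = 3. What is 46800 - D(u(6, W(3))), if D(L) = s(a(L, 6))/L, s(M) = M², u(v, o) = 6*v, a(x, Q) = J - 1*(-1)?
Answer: 421196/9 ≈ 46800.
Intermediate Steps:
a(x, Q) = 4 (a(x, Q) = 3 - 1*(-1) = 3 + 1 = 4)
D(L) = 16/L (D(L) = 4²/L = 16/L)
46800 - D(u(6, W(3))) = 46800 - 16/(6*6) = 46800 - 16/36 = 46800 - 1*4/9 = 46800 - 4/9 = 421196/9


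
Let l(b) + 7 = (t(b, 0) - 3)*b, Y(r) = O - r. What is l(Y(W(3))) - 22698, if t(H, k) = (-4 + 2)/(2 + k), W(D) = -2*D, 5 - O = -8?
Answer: -22781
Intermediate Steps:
O = 13 (O = 5 - 1*(-8) = 5 + 8 = 13)
t(H, k) = -2/(2 + k)
Y(r) = 13 - r
l(b) = -7 - 4*b (l(b) = -7 + (-2/(2 + 0) - 3)*b = -7 + (-2/2 - 3)*b = -7 + (-2*1/2 - 3)*b = -7 + (-1 - 3)*b = -7 - 4*b)
l(Y(W(3))) - 22698 = (-7 - 4*(13 - (-2)*3)) - 22698 = (-7 - 4*(13 - 1*(-6))) - 22698 = (-7 - 4*(13 + 6)) - 22698 = (-7 - 4*19) - 22698 = (-7 - 76) - 22698 = -83 - 22698 = -22781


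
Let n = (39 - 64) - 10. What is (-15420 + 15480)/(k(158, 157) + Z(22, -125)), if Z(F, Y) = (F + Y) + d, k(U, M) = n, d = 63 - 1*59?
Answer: -30/67 ≈ -0.44776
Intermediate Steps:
d = 4 (d = 63 - 59 = 4)
n = -35 (n = -25 - 10 = -35)
k(U, M) = -35
Z(F, Y) = 4 + F + Y (Z(F, Y) = (F + Y) + 4 = 4 + F + Y)
(-15420 + 15480)/(k(158, 157) + Z(22, -125)) = (-15420 + 15480)/(-35 + (4 + 22 - 125)) = 60/(-35 - 99) = 60/(-134) = 60*(-1/134) = -30/67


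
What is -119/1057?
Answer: -17/151 ≈ -0.11258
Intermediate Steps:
-119/1057 = -119*1/1057 = -17/151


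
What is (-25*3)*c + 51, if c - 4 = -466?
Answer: 34701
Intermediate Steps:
c = -462 (c = 4 - 466 = -462)
(-25*3)*c + 51 = -25*3*(-462) + 51 = -75*(-462) + 51 = 34650 + 51 = 34701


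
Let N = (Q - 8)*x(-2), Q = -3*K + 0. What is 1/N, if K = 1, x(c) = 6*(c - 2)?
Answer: 1/264 ≈ 0.0037879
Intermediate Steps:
x(c) = -12 + 6*c (x(c) = 6*(-2 + c) = -12 + 6*c)
Q = -3 (Q = -3*1 + 0 = -3 + 0 = -3)
N = 264 (N = (-3 - 8)*(-12 + 6*(-2)) = -11*(-12 - 12) = -11*(-24) = 264)
1/N = 1/264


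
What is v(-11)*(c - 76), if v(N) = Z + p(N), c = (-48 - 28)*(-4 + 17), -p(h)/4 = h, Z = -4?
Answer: -42560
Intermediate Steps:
p(h) = -4*h
c = -988 (c = -76*13 = -988)
v(N) = -4 - 4*N
v(-11)*(c - 76) = (-4 - 4*(-11))*(-988 - 76) = (-4 + 44)*(-1064) = 40*(-1064) = -42560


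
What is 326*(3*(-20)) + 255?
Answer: -19305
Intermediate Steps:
326*(3*(-20)) + 255 = 326*(-60) + 255 = -19560 + 255 = -19305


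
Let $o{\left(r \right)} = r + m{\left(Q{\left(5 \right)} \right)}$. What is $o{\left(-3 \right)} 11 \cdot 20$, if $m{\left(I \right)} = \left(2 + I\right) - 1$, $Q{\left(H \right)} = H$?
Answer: $660$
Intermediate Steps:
$m{\left(I \right)} = 1 + I$
$o{\left(r \right)} = 6 + r$ ($o{\left(r \right)} = r + \left(1 + 5\right) = r + 6 = 6 + r$)
$o{\left(-3 \right)} 11 \cdot 20 = \left(6 - 3\right) 11 \cdot 20 = 3 \cdot 11 \cdot 20 = 33 \cdot 20 = 660$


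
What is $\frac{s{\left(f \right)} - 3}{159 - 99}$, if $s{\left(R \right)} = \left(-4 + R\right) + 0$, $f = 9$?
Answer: $\frac{1}{30} \approx 0.033333$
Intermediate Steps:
$s{\left(R \right)} = -4 + R$
$\frac{s{\left(f \right)} - 3}{159 - 99} = \frac{\left(-4 + 9\right) - 3}{159 - 99} = \frac{5 - 3}{60} = \frac{1}{60} \cdot 2 = \frac{1}{30}$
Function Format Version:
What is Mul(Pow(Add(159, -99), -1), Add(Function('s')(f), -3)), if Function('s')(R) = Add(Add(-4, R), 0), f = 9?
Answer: Rational(1, 30) ≈ 0.033333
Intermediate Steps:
Function('s')(R) = Add(-4, R)
Mul(Pow(Add(159, -99), -1), Add(Function('s')(f), -3)) = Mul(Pow(Add(159, -99), -1), Add(Add(-4, 9), -3)) = Mul(Pow(60, -1), Add(5, -3)) = Mul(Rational(1, 60), 2) = Rational(1, 30)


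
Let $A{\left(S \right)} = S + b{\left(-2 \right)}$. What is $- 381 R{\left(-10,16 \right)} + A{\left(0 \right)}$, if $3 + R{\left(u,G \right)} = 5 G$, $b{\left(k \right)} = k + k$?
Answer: $-29341$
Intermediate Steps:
$b{\left(k \right)} = 2 k$
$A{\left(S \right)} = -4 + S$ ($A{\left(S \right)} = S + 2 \left(-2\right) = S - 4 = -4 + S$)
$R{\left(u,G \right)} = -3 + 5 G$
$- 381 R{\left(-10,16 \right)} + A{\left(0 \right)} = - 381 \left(-3 + 5 \cdot 16\right) + \left(-4 + 0\right) = - 381 \left(-3 + 80\right) - 4 = \left(-381\right) 77 - 4 = -29337 - 4 = -29341$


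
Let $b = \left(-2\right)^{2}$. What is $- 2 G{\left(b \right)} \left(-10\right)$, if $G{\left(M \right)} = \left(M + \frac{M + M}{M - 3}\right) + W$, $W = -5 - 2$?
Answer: $100$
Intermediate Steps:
$W = -7$ ($W = -5 - 2 = -7$)
$b = 4$
$G{\left(M \right)} = -7 + M + \frac{2 M}{-3 + M}$ ($G{\left(M \right)} = \left(M + \frac{M + M}{M - 3}\right) - 7 = \left(M + \frac{2 M}{-3 + M}\right) - 7 = -7 + M + \frac{2 M}{-3 + M}$)
$- 2 G{\left(b \right)} \left(-10\right) = - 2 \frac{21 + 4^{2} - 32}{-3 + 4} \left(-10\right) = - 2 \frac{21 + 16 - 32}{1} \left(-10\right) = - 2 \cdot 1 \cdot 5 \left(-10\right) = \left(-2\right) 5 \left(-10\right) = \left(-10\right) \left(-10\right) = 100$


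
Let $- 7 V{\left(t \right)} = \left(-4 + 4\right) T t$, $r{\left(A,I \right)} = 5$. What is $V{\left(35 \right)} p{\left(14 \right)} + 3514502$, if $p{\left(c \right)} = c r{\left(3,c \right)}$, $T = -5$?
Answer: $3514502$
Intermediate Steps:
$p{\left(c \right)} = 5 c$ ($p{\left(c \right)} = c 5 = 5 c$)
$V{\left(t \right)} = 0$ ($V{\left(t \right)} = - \frac{\left(-4 + 4\right) \left(-5\right) t}{7} = - \frac{0 \left(-5\right) t}{7} = - \frac{0 t}{7} = \left(- \frac{1}{7}\right) 0 = 0$)
$V{\left(35 \right)} p{\left(14 \right)} + 3514502 = 0 \cdot 5 \cdot 14 + 3514502 = 0 \cdot 70 + 3514502 = 0 + 3514502 = 3514502$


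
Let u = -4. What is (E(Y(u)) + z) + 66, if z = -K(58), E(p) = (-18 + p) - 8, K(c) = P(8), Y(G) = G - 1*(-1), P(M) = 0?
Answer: 37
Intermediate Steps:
Y(G) = 1 + G (Y(G) = G + 1 = 1 + G)
K(c) = 0
E(p) = -26 + p
z = 0 (z = -1*0 = 0)
(E(Y(u)) + z) + 66 = ((-26 + (1 - 4)) + 0) + 66 = ((-26 - 3) + 0) + 66 = (-29 + 0) + 66 = -29 + 66 = 37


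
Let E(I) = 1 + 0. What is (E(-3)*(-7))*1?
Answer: -7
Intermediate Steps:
E(I) = 1
(E(-3)*(-7))*1 = (1*(-7))*1 = -7*1 = -7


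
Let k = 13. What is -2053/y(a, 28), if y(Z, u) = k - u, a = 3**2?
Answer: 2053/15 ≈ 136.87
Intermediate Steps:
a = 9
y(Z, u) = 13 - u
-2053/y(a, 28) = -2053/(13 - 1*28) = -2053/(13 - 28) = -2053/(-15) = -2053*(-1/15) = 2053/15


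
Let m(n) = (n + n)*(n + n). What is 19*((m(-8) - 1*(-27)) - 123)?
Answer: 3040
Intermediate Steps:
m(n) = 4*n**2 (m(n) = (2*n)*(2*n) = 4*n**2)
19*((m(-8) - 1*(-27)) - 123) = 19*((4*(-8)**2 - 1*(-27)) - 123) = 19*((4*64 + 27) - 123) = 19*((256 + 27) - 123) = 19*(283 - 123) = 19*160 = 3040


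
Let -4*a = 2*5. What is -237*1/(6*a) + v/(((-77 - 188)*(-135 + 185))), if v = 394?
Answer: 104478/6625 ≈ 15.770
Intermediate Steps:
a = -5/2 ≈ -2.5000
-237*1/(6*a) + v/(((-77 - 188)*(-135 + 185))) = -237/((3*(-5/2))*2) + 394/(((-77 - 188)*(-135 + 185))) = -237/((-15/2*2)) + 394/((-265*50)) = -237/(-15) + 394/(-13250) = -237*(-1/15) + 394*(-1/13250) = 79/5 - 197/6625 = 104478/6625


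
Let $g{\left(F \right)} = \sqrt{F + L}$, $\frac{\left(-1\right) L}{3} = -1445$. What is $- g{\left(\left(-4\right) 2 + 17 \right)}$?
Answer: $- 2 \sqrt{1086} \approx -65.909$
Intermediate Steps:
$L = 4335$ ($L = \left(-3\right) \left(-1445\right) = 4335$)
$g{\left(F \right)} = \sqrt{4335 + F}$ ($g{\left(F \right)} = \sqrt{F + 4335} = \sqrt{4335 + F}$)
$- g{\left(\left(-4\right) 2 + 17 \right)} = - \sqrt{4335 + \left(\left(-4\right) 2 + 17\right)} = - \sqrt{4335 + \left(-8 + 17\right)} = - \sqrt{4335 + 9} = - \sqrt{4344} = - 2 \sqrt{1086}$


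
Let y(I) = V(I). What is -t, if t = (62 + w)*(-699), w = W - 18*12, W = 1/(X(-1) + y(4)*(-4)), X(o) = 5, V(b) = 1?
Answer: -106947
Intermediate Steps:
y(I) = 1
W = 1 (W = 1/(5 + 1*(-4)) = 1/(5 - 4) = 1/1 = 1)
w = -215 (w = 1 - 18*12 = 1 - 216 = -215)
t = 106947 (t = (62 - 215)*(-699) = -153*(-699) = 106947)
-t = -1*106947 = -106947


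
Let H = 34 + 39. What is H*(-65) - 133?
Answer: -4878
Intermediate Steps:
H = 73
H*(-65) - 133 = 73*(-65) - 133 = -4745 - 133 = -4878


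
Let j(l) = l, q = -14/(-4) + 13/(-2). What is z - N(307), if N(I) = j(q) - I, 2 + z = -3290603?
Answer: -3290295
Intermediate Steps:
z = -3290605 (z = -2 - 3290603 = -3290605)
q = -3 (q = -14*(-¼) + 13*(-½) = 7/2 - 13/2 = -3)
N(I) = -3 - I
z - N(307) = -3290605 - (-3 - 1*307) = -3290605 - (-3 - 307) = -3290605 - 1*(-310) = -3290605 + 310 = -3290295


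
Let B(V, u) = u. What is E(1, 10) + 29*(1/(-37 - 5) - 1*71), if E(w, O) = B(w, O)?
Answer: -86087/42 ≈ -2049.7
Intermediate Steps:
E(w, O) = O
E(1, 10) + 29*(1/(-37 - 5) - 1*71) = 10 + 29*(1/(-37 - 5) - 1*71) = 10 + 29*(1/(-42) - 71) = 10 + 29*(-1/42 - 71) = 10 + 29*(-2983/42) = 10 - 86507/42 = -86087/42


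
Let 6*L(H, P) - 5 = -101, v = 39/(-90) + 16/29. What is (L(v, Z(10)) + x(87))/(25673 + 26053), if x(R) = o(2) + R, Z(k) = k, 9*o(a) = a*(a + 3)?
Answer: 649/465534 ≈ 0.0013941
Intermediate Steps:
o(a) = a*(3 + a)/9 (o(a) = (a*(a + 3))/9 = (a*(3 + a))/9 = a*(3 + a)/9)
v = 103/870 (v = 39*(-1/90) + 16*(1/29) = -13/30 + 16/29 = 103/870 ≈ 0.11839)
L(H, P) = -16 (L(H, P) = 5/6 + (1/6)*(-101) = 5/6 - 101/6 = -16)
x(R) = 10/9 + R (x(R) = (1/9)*2*(3 + 2) + R = (1/9)*2*5 + R = 10/9 + R)
(L(v, Z(10)) + x(87))/(25673 + 26053) = (-16 + (10/9 + 87))/(25673 + 26053) = (-16 + 793/9)/51726 = (649/9)*(1/51726) = 649/465534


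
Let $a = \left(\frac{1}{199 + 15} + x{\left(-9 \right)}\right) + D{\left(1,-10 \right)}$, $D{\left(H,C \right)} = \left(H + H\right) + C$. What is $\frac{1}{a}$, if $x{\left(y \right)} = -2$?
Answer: $- \frac{214}{2139} \approx -0.10005$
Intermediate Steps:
$D{\left(H,C \right)} = C + 2 H$ ($D{\left(H,C \right)} = 2 H + C = C + 2 H$)
$a = - \frac{2139}{214}$ ($a = \left(\frac{1}{199 + 15} - 2\right) + \left(-10 + 2 \cdot 1\right) = \left(\frac{1}{214} - 2\right) + \left(-10 + 2\right) = \left(\frac{1}{214} - 2\right) - 8 = - \frac{427}{214} - 8 = - \frac{2139}{214} \approx -9.9953$)
$\frac{1}{a} = \frac{1}{- \frac{2139}{214}} = - \frac{214}{2139}$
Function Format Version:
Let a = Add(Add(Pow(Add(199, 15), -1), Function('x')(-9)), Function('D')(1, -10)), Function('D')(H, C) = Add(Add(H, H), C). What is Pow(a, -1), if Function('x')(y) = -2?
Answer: Rational(-214, 2139) ≈ -0.10005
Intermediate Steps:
Function('D')(H, C) = Add(C, Mul(2, H)) (Function('D')(H, C) = Add(Mul(2, H), C) = Add(C, Mul(2, H)))
a = Rational(-2139, 214) (a = Add(Add(Pow(Add(199, 15), -1), -2), Add(-10, Mul(2, 1))) = Add(Add(Pow(214, -1), -2), Add(-10, 2)) = Add(Add(Rational(1, 214), -2), -8) = Add(Rational(-427, 214), -8) = Rational(-2139, 214) ≈ -9.9953)
Pow(a, -1) = Pow(Rational(-2139, 214), -1) = Rational(-214, 2139)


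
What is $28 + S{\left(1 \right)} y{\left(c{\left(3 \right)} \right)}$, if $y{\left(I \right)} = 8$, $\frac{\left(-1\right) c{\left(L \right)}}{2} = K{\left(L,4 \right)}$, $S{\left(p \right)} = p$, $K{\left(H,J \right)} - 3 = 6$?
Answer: $36$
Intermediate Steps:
$K{\left(H,J \right)} = 9$ ($K{\left(H,J \right)} = 3 + 6 = 9$)
$c{\left(L \right)} = -18$ ($c{\left(L \right)} = \left(-2\right) 9 = -18$)
$28 + S{\left(1 \right)} y{\left(c{\left(3 \right)} \right)} = 28 + 1 \cdot 8 = 28 + 8 = 36$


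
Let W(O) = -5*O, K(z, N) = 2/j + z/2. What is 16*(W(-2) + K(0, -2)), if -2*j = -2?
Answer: 192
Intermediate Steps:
j = 1 (j = -½*(-2) = 1)
K(z, N) = 2 + z/2 (K(z, N) = 2/1 + z/2 = 2*1 + z*(½) = 2 + z/2)
16*(W(-2) + K(0, -2)) = 16*(-5*(-2) + (2 + (½)*0)) = 16*(10 + (2 + 0)) = 16*(10 + 2) = 16*12 = 192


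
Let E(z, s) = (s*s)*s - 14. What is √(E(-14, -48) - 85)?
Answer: 21*I*√251 ≈ 332.7*I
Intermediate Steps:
E(z, s) = -14 + s³ (E(z, s) = s²*s - 14 = s³ - 14 = -14 + s³)
√(E(-14, -48) - 85) = √((-14 + (-48)³) - 85) = √((-14 - 110592) - 85) = √(-110606 - 85) = √(-110691) = 21*I*√251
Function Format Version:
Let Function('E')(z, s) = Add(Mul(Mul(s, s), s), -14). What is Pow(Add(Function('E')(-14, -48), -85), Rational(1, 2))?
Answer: Mul(21, I, Pow(251, Rational(1, 2))) ≈ Mul(332.70, I)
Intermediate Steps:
Function('E')(z, s) = Add(-14, Pow(s, 3)) (Function('E')(z, s) = Add(Mul(Pow(s, 2), s), -14) = Add(Pow(s, 3), -14) = Add(-14, Pow(s, 3)))
Pow(Add(Function('E')(-14, -48), -85), Rational(1, 2)) = Pow(Add(Add(-14, Pow(-48, 3)), -85), Rational(1, 2)) = Pow(Add(Add(-14, -110592), -85), Rational(1, 2)) = Pow(Add(-110606, -85), Rational(1, 2)) = Pow(-110691, Rational(1, 2)) = Mul(21, I, Pow(251, Rational(1, 2)))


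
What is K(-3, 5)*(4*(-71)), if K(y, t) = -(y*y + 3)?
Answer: 3408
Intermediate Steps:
K(y, t) = -3 - y² (K(y, t) = -(y² + 3) = -(3 + y²) = -3 - y²)
K(-3, 5)*(4*(-71)) = (-3 - 1*(-3)²)*(4*(-71)) = (-3 - 1*9)*(-284) = (-3 - 9)*(-284) = -12*(-284) = 3408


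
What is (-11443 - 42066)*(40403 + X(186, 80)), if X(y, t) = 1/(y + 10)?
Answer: -423737182401/196 ≈ -2.1619e+9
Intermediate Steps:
X(y, t) = 1/(10 + y)
(-11443 - 42066)*(40403 + X(186, 80)) = (-11443 - 42066)*(40403 + 1/(10 + 186)) = -53509*(40403 + 1/196) = -53509*7918989/196 = -423737182401/196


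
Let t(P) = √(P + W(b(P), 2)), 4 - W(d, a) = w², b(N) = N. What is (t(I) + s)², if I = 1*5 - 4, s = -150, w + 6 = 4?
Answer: 22201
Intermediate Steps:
w = -2 (w = -6 + 4 = -2)
W(d, a) = 0 (W(d, a) = 4 - 1*(-2)² = 4 - 1*4 = 4 - 4 = 0)
I = 1 (I = 5 - 4 = 1)
t(P) = √P (t(P) = √(P + 0) = √P)
(t(I) + s)² = (√1 - 150)² = (1 - 150)² = (-149)² = 22201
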